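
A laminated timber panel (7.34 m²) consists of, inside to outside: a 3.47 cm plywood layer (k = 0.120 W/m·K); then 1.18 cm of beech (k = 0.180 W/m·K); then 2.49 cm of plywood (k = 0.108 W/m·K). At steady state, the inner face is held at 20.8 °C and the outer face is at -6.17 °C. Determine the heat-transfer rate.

Q = 338 W

Resistance network (inner→outer):
  R_plywood = L/(kA) = 0.0347/(0.120·7.34) = 0.03940 K/W
  R_beech = L/(kA) = 0.0118/(0.180·7.34) = 0.008931 K/W
  R_plywood = L/(kA) = 0.0249/(0.108·7.34) = 0.03141 K/W
ΣR = 0.03940 + 0.008931 + 0.03141 = 0.07974 K/W
Q = ΔT/ΣR = (20.8 °C − -6.17 °C)/0.07974 = 338 W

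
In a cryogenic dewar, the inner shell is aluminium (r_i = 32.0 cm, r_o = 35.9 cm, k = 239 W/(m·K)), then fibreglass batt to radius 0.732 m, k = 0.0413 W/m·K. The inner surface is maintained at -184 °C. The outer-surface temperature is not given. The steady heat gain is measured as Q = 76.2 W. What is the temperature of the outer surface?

Series resistances:
  R_aluminium = (1/0.320 − 1/0.359)/(4πk) = 0.3395/(4π·239) = 1.130×10^-4 K/W
  R_fibreglass batt = (1/0.359 − 1/0.732)/(4πk) = 1.419/(4π·0.0413) = 2.735 K/W
ΣR = 2.735 K/W
ΔT = Q·ΣR = 76.2 × 2.735 = 208.4 K
Heat flows inward, so T_out = T_in + ΔT = -184 + 208.4 = 24.4 °C

T_out = 24.4 °C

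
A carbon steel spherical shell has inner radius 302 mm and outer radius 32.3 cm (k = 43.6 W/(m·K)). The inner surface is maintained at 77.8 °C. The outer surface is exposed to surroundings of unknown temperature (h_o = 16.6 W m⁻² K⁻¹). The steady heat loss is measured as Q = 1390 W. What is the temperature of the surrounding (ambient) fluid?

Series resistances:
  R_carbon steel = (1/0.302 − 1/0.323)/(4πk) = 0.2153/(4π·43.6) = 3.929×10^-4 K/W
  R_conv,out = 1/(4πr²h) = 1/(4π·0.323²·16.6) = 0.04595 K/W
ΣR = 0.04634 K/W
ΔT = Q·ΣR = 1390 × 0.04634 = 64.41 K
Heat flows outward, so T_out = T_in − ΔT = 77.8 − 64.41 = 13.4 °C

T_out = 13.4 °C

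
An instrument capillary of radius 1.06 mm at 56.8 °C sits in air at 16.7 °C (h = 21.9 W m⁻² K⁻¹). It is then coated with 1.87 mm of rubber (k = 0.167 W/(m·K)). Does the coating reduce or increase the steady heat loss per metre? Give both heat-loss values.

increases: 5.85 → 11.6 W/m

Critical radius for a cylinder: r_cr = k/h = 0.00763 m = 0.763 cm.
Outer radius after coating: r₂ = 0.00106 + 0.00187 = 0.00293 m.
Since r₁ < r_cr and r₂ ≤ r_cr, the coating moves toward the maximum at r_cr — heat loss rises.
Bare: R = 1/(2πr₁h) = 6.856 m·K/W; Q = 40.1/6.856 = 5.85 W/m.
Coated: R = R_cond + R_conv = 3.449 m·K/W; Q = 40.1/3.449 = 11.6 W/m.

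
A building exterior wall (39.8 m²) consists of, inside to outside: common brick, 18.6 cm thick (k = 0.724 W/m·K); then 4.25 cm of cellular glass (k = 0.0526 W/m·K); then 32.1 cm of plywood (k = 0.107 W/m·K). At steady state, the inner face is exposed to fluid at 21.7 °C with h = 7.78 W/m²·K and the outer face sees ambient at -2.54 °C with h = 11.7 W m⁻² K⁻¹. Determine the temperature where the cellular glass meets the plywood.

T = 14.9 °C

Series thermal resistances, inner to outer:
  R_conv,in = 1/(hA) = 1/(7.78·39.8) = 0.003230 K/W
  R_common brick = L/(kA) = 0.186/(0.724·39.8) = 0.006455 K/W
  R_cellular glass = L/(kA) = 0.0425/(0.0526·39.8) = 0.02030 K/W
  R_plywood = L/(kA) = 0.321/(0.107·39.8) = 0.07538 K/W
  R_conv,out = 1/(hA) = 1/(11.7·39.8) = 0.002147 K/W
ΣR = 0.003230 + 0.006455 + 0.02030 + 0.07538 + 0.002147 = 0.1075 K/W
Q = ΔT/ΣR = (21.7 °C − -2.54 °C)/0.1075 = 225.5 W
From the inner boundary to the cellular glass/plywood interface, ΣR_partial = 0.02998 K/W.
T_interface = T_in − Q·ΣR_partial = 21.7 °C − (225.5)(0.02998) = 14.9 °C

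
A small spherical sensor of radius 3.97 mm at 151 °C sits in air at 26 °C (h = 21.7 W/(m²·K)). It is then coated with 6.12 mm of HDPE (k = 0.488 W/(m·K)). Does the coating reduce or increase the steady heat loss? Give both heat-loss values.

Critical radius for a sphere: r_cr = 2k/h = 0.0450 m = 4.50 cm.
Outer radius after coating: r₂ = 0.00397 + 0.00612 = 0.01009 m.
Since r₁ < r_cr and r₂ ≤ r_cr, the coating moves toward the maximum at r_cr — heat loss rises.
Bare: R = 1/(4πr₁²h) = 232.7 K/W; Q = 125/232.7 = 0.537 W.
Coated: R = R_cond + R_conv = 60.93 K/W; Q = 125/60.93 = 2.05 W.

increases: 0.537 → 2.05 W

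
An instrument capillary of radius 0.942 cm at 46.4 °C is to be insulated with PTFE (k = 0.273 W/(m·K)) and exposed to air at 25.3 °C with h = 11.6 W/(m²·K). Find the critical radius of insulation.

r_cr = 2.35 cm

For a cylinder, r_cr = k_ins/h = 0.273/11.6 = 0.0235 m = 2.35 cm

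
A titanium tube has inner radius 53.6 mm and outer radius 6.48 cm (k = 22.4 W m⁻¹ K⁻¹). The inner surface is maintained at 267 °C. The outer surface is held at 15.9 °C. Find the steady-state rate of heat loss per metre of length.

Q' = 186 kW/m

Q' = 2πk·ΔT/ln(r₂/r₁) = 2π × 22.4 × 251.1 / ln(0.0648/0.0536) = 1.86×10^5 W/m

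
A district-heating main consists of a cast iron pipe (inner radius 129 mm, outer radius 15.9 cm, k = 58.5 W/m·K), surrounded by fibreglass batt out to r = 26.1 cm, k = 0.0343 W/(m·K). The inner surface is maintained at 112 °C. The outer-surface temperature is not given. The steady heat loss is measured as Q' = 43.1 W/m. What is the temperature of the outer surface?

T_out = 12.9 °C

Sum the resistances:
  R'_cast iron = ln(0.159/0.129)/(2πk) = 0.2091/(2π·58.5) = 5.689×10^-4 m·K/W
  R'_fibreglass batt = ln(0.261/0.159)/(2πk) = 0.4956/(2π·0.0343) = 2.300 m·K/W
ΣR = 2.300 m·K/W
ΔT = Q'·ΣR = 43.1 × 2.300 = 99.13 K
Heat flows outward, so T_out = T_in − ΔT = 112 − 99.13 = 12.9 °C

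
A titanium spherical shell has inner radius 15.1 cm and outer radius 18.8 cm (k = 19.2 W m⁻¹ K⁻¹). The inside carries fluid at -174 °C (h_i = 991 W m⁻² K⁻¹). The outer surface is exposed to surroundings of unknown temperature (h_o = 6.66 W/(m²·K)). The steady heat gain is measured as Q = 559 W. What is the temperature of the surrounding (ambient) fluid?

Sum the resistances:
  R_conv,in = 1/(4πr²h) = 1/(4π·0.151²·991) = 0.003522 K/W
  R_titanium = (1/0.151 − 1/0.188)/(4πk) = 1.303/(4π·19.2) = 0.005402 K/W
  R_conv,out = 1/(4πr²h) = 1/(4π·0.188²·6.66) = 0.3381 K/W
ΣR = 0.3470 K/W
ΔT = Q·ΣR = 559 × 0.3470 = 194.0 K
Heat flows inward, so T_out = T_in + ΔT = -174 + 194.0 = 20.0 °C

T_out = 20.0 °C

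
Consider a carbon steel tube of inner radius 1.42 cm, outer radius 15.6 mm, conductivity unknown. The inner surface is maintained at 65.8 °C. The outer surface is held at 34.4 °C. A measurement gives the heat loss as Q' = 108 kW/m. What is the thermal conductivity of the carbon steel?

ΣR = ΔT/Q' = |65.8 − 34.4|/1.08×10^5 = 2.907×10^-4 m·K/W
ln(r₂/r₁)/(2πk) = 2.907×10^-4 ⇒ k = 0.09403/(2π·2.907×10^-4) = 51.5 W/m·K

k = 51.5 W/m·K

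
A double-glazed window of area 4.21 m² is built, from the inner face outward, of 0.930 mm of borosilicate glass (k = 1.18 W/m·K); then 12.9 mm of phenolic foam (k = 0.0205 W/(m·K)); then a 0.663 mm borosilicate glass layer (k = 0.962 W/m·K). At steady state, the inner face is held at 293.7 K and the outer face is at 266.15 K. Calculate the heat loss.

Q = 184 W

Treat each layer as a resistance in series:
  R_borosilicate glass = L/(kA) = 9.30×10^-4/(1.18·4.21) = 1.872×10^-4 K/W
  R_phenolic foam = L/(kA) = 0.0129/(0.0205·4.21) = 0.1495 K/W
  R_borosilicate glass = L/(kA) = 6.63×10^-4/(0.962·4.21) = 1.637×10^-4 K/W
ΣR = 1.872×10^-4 + 0.1495 + 1.637×10^-4 = 0.1499 K/W
Q = ΔT/ΣR = (293.7 K − 266.15 K)/0.1499 = 184 W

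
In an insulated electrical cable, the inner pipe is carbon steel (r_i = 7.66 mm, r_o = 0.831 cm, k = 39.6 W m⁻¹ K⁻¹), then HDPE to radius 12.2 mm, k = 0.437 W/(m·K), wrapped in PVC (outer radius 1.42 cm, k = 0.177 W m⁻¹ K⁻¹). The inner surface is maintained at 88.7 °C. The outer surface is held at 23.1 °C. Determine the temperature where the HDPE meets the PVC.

Resistance network (inner→outer):
  R'_carbon steel = ln(0.00831/0.00766)/(2πk) = 0.08145/(2π·39.6) = 3.273×10^-4 m·K/W
  R'_HDPE = ln(0.0122/0.00831)/(2πk) = 0.3840/(2π·0.437) = 0.1398 m·K/W
  R'_PVC = ln(0.0142/0.0122)/(2πk) = 0.1518/(2π·0.177) = 0.1365 m·K/W
ΣR = 3.273×10^-4 + 0.1398 + 0.1365 = 0.2766 m·K/W
Q' = ΔT/ΣR = (88.7 °C − 23.1 °C)/0.2766 = 237.2 W/m
From the inner boundary to the HDPE/PVC interface, ΣR_partial = 0.1401 m·K/W.
T_interface = T_in − Q'·ΣR_partial = 88.7 °C − (237.2)(0.1401) = 55.5 °C

T = 55.5 °C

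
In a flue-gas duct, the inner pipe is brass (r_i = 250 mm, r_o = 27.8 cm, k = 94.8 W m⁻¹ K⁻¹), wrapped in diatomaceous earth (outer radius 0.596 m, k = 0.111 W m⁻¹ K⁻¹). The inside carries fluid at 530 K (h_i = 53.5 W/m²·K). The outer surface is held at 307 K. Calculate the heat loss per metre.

Q' = 202 W/m

Series thermal resistances, inner to outer:
  R'_conv,in = 1/(2πr h) = 1/(2π·0.250·53.5) = 0.01190 m·K/W
  R'_brass = ln(0.278/0.250)/(2πk) = 0.1062/(2π·94.8) = 1.782×10^-4 m·K/W
  R'_diatomaceous earth = ln(0.596/0.278)/(2πk) = 0.7626/(2π·0.111) = 1.093 m·K/W
ΣR = 0.01190 + 1.782×10^-4 + 1.093 = 1.105 m·K/W
Q' = ΔT/ΣR = (530 K − 307 K)/1.105 = 202 W/m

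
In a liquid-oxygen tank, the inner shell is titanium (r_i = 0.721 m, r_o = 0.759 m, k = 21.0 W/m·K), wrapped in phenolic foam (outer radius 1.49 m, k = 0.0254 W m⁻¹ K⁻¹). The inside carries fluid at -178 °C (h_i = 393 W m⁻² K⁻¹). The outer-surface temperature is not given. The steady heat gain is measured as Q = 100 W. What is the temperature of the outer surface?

T_out = 24.6 °C

Sum the resistances:
  R_conv,in = 1/(4πr²h) = 1/(4π·0.721²·393) = 3.895×10^-4 K/W
  R_titanium = (1/0.721 − 1/0.759)/(4πk) = 0.06944/(4π·21.0) = 2.631×10^-4 K/W
  R_phenolic foam = (1/0.759 − 1/1.49)/(4πk) = 0.6464/(4π·0.0254) = 2.025 K/W
ΣR = 2.026 K/W
ΔT = Q·ΣR = 100 × 2.026 = 202.6 K
Heat flows inward, so T_out = T_in + ΔT = -178 + 202.6 = 24.6 °C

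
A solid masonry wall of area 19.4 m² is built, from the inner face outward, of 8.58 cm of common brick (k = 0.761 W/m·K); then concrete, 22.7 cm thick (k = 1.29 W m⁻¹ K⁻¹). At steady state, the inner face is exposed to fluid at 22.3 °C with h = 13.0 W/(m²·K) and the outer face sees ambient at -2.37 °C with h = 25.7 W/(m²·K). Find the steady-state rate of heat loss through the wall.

Q = 1180 W

Series thermal resistances, inner to outer:
  R_conv,in = 1/(hA) = 1/(13.0·19.4) = 0.003965 K/W
  R_common brick = L/(kA) = 0.0858/(0.761·19.4) = 0.005812 K/W
  R_concrete = L/(kA) = 0.227/(1.29·19.4) = 0.009071 K/W
  R_conv,out = 1/(hA) = 1/(25.7·19.4) = 0.002006 K/W
ΣR = 0.003965 + 0.005812 + 0.009071 + 0.002006 = 0.02085 K/W
Q = ΔT/ΣR = (22.3 °C − -2.37 °C)/0.02085 = 1180 W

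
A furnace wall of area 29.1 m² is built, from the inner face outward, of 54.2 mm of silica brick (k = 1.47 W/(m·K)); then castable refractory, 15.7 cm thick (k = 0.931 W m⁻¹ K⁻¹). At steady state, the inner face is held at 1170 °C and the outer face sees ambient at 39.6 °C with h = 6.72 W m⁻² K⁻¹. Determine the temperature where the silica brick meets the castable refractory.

Treat each layer as a resistance in series:
  R_silica brick = L/(kA) = 0.0542/(1.47·29.1) = 0.001267 K/W
  R_castable refractory = L/(kA) = 0.157/(0.931·29.1) = 0.005795 K/W
  R_conv,out = 1/(hA) = 1/(6.72·29.1) = 0.005114 K/W
ΣR = 0.001267 + 0.005795 + 0.005114 = 0.01218 K/W
Q = ΔT/ΣR = (1170 °C − 39.6 °C)/0.01218 = 92810 W
From the inner boundary to the silica brick/castable refractory interface, ΣR_partial = 0.001267 K/W.
T_interface = T_in − Q·ΣR_partial = 1170 °C − (92810)(0.001267) = 1052 °C

T = 1052 °C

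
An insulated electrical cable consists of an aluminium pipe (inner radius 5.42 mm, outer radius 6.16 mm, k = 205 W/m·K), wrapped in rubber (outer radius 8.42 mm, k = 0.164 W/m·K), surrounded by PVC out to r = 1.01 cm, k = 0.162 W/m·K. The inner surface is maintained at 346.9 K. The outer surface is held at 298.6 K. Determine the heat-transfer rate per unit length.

Q' = 100 W/m

Series thermal resistances, inner to outer:
  R'_aluminium = ln(0.00616/0.00542)/(2πk) = 0.1280/(2π·205) = 9.936×10^-5 m·K/W
  R'_rubber = ln(0.00842/0.00616)/(2πk) = 0.3125/(2π·0.164) = 0.3033 m·K/W
  R'_PVC = ln(0.0101/0.00842)/(2πk) = 0.1819/(2π·0.162) = 0.1787 m·K/W
ΣR = 9.936×10^-5 + 0.3033 + 0.1787 = 0.4821 m·K/W
Q' = ΔT/ΣR = (346.9 K − 298.6 K)/0.4821 = 100 W/m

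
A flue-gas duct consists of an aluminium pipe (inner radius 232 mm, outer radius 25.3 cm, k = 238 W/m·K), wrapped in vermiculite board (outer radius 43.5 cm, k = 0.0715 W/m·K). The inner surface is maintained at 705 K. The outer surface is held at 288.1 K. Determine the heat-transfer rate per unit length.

Treat each layer as a resistance in series:
  R'_aluminium = ln(0.253/0.232)/(2πk) = 0.08665/(2π·238) = 5.795×10^-5 m·K/W
  R'_vermiculite board = ln(0.435/0.253)/(2πk) = 0.5420/(2π·0.0715) = 1.206 m·K/W
ΣR = 5.795×10^-5 + 1.206 = 1.206 m·K/W
Q' = ΔT/ΣR = (705 K − 288.1 K)/1.206 = 346 W/m

Q' = 346 W/m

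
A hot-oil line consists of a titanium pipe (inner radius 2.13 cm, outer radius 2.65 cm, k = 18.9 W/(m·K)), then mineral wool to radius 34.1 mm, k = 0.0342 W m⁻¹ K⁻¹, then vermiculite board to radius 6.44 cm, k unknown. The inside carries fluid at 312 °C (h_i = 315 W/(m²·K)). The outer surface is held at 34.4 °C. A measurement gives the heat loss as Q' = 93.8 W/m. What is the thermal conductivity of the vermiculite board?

k = 0.0575 W/m·K

ΣR = ΔT/Q' = |312 − 34.4|/93.8 = 2.959 m·K/W
Known resistances:
  R'_conv,in = 1/(2πr h) = 1/(2π·0.0213·315) = 0.02372 m·K/W
  R'_titanium = ln(0.0265/0.0213)/(2πk) = 0.2184/(2π·18.9) = 0.001839 m·K/W
  R'_mineral wool = ln(0.0341/0.0265)/(2πk) = 0.2522/(2π·0.0342) = 1.173 m·K/W
R_vermiculite board = ΣR − ΣR_known = 2.959 − 1.199 = 1.760 m·K/W
ln(r₂/r₁)/(2πk) = 1.760 ⇒ k = 0.6358/(2π·1.760) = 0.0575 W/m·K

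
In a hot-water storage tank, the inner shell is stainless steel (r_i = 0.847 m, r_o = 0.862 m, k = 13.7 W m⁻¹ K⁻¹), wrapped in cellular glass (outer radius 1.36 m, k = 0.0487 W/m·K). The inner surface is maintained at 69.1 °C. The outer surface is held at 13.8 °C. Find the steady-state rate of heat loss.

Q = 79.7 W

Treat each layer as a resistance in series:
  R_stainless steel = (1/0.847 − 1/0.862)/(4πk) = 0.02054/(4π·13.7) = 1.193×10^-4 K/W
  R_cellular glass = (1/0.862 − 1/1.36)/(4πk) = 0.4248/(4π·0.0487) = 0.6941 K/W
ΣR = 1.193×10^-4 + 0.6941 = 0.6942 K/W
Q = ΔT/ΣR = (69.1 °C − 13.8 °C)/0.6942 = 79.7 W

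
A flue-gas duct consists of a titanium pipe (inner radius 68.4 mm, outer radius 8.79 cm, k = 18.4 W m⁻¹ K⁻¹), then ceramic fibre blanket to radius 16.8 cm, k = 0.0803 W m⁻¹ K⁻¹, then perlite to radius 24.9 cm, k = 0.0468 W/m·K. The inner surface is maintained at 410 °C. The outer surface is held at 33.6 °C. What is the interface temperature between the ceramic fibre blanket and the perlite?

Treat each layer as a resistance in series:
  R'_titanium = ln(0.0879/0.0684)/(2πk) = 0.2508/(2π·18.4) = 0.002170 m·K/W
  R'_ceramic fibre blanket = ln(0.168/0.0879)/(2πk) = 0.6478/(2π·0.0803) = 1.284 m·K/W
  R'_perlite = ln(0.249/0.168)/(2πk) = 0.3935/(2π·0.0468) = 1.338 m·K/W
ΣR = 0.002170 + 1.284 + 1.338 = 2.624 m·K/W
Q' = ΔT/ΣR = (410 °C − 33.6 °C)/2.624 = 143.4 W/m
From the inner boundary to the ceramic fibre blanket/perlite interface, ΣR_partial = 1.286 m·K/W.
T_interface = T_in − Q'·ΣR_partial = 410 °C − (143.4)(1.286) = 226 °C

T = 226 °C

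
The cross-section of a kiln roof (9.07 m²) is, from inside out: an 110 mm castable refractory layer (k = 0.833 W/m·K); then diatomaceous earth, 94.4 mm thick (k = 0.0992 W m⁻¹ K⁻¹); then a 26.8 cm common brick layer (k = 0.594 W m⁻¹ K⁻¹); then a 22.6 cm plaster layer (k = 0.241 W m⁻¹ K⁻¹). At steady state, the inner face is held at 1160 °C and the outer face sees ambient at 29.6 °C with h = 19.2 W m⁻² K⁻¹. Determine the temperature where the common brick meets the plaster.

T = 473 °C

Resistance network (inner→outer):
  R_castable refractory = L/(kA) = 0.110/(0.833·9.07) = 0.01456 K/W
  R_diatomaceous earth = L/(kA) = 0.0944/(0.0992·9.07) = 0.1049 K/W
  R_common brick = L/(kA) = 0.268/(0.594·9.07) = 0.04974 K/W
  R_plaster = L/(kA) = 0.226/(0.241·9.07) = 0.1034 K/W
  R_conv,out = 1/(hA) = 1/(19.2·9.07) = 0.005742 K/W
ΣR = 0.01456 + 0.1049 + 0.04974 + 0.1034 + 0.005742 = 0.2783 K/W
Q = ΔT/ΣR = (1160 °C − 29.6 °C)/0.2783 = 4062 W
From the inner boundary to the common brick/plaster interface, ΣR_partial = 0.1692 K/W.
T_interface = T_in − Q·ΣR_partial = 1160 °C − (4062)(0.1692) = 473 °C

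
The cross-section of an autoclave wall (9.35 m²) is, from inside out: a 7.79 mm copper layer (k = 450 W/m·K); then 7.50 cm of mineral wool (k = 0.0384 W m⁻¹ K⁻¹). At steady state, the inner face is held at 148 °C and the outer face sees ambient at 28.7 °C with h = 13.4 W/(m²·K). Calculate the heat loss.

Series thermal resistances, inner to outer:
  R_copper = L/(kA) = 0.00779/(450·9.35) = 1.851×10^-6 K/W
  R_mineral wool = L/(kA) = 0.0750/(0.0384·9.35) = 0.2089 K/W
  R_conv,out = 1/(hA) = 1/(13.4·9.35) = 0.007981 K/W
ΣR = 1.851×10^-6 + 0.2089 + 0.007981 = 0.2169 K/W
Q = ΔT/ΣR = (148 °C − 28.7 °C)/0.2169 = 550 W

Q = 550 W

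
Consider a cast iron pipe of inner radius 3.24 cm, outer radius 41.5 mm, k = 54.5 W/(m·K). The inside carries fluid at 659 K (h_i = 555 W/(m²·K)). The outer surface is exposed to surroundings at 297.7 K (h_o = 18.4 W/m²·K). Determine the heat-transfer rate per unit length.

Q' = 1660 W/m

Resistance network (inner→outer):
  R'_conv,in = 1/(2πr h) = 1/(2π·0.0324·555) = 0.008851 m·K/W
  R'_cast iron = ln(0.0415/0.0324)/(2πk) = 0.2475/(2π·54.5) = 7.229×10^-4 m·K/W
  R'_conv,out = 1/(2πr h) = 1/(2π·0.0415·18.4) = 0.2084 m·K/W
ΣR = 0.008851 + 7.229×10^-4 + 0.2084 = 0.2180 m·K/W
Q' = ΔT/ΣR = (659 K − 297.7 K)/0.2180 = 1660 W/m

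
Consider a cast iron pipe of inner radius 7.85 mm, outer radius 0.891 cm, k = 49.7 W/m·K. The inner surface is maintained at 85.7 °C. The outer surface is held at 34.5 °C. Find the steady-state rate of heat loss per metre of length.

Q' = 1.26×10^5 W/m

Q' = 2πk·ΔT/ln(r₂/r₁) = 2π × 49.7 × 51.2 / ln(0.00891/0.00785) = 1.26×10^5 W/m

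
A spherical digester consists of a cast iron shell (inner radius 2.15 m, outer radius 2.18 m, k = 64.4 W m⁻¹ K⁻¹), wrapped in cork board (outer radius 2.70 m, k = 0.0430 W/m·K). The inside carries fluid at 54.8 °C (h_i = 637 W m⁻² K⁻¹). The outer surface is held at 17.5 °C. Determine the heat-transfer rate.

Series thermal resistances, inner to outer:
  R_conv,in = 1/(4πr²h) = 1/(4π·2.15²·637) = 2.703×10^-5 K/W
  R_cast iron = (1/2.15 − 1/2.18)/(4πk) = 0.006401/(4π·64.4) = 7.909×10^-6 K/W
  R_cork board = (1/2.18 − 1/2.70)/(4πk) = 0.08835/(4π·0.0430) = 0.1635 K/W
ΣR = 2.703×10^-5 + 7.909×10^-6 + 0.1635 = 0.1635 K/W
Q = ΔT/ΣR = (54.8 °C − 17.5 °C)/0.1635 = 228 W

Q = 228 W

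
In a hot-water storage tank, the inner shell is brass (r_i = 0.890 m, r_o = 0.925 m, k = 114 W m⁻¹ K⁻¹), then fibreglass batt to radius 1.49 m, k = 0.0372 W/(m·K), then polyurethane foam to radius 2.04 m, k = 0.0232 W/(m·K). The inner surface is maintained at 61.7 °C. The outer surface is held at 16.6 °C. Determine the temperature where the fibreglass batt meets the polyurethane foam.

Resistance network (inner→outer):
  R_brass = (1/0.890 − 1/0.925)/(4πk) = 0.04251/(4π·114) = 2.968×10^-5 K/W
  R_fibreglass batt = (1/0.925 − 1/1.49)/(4πk) = 0.4099/(4π·0.0372) = 0.8769 K/W
  R_polyurethane foam = (1/1.49 − 1/2.04)/(4πk) = 0.1809/(4π·0.0232) = 0.6207 K/W
ΣR = 2.968×10^-5 + 0.8769 + 0.6207 = 1.498 K/W
Q = ΔT/ΣR = (61.7 °C − 16.6 °C)/1.498 = 30.11 W
From the inner boundary to the fibreglass batt/polyurethane foam interface, ΣR_partial = 0.8769 K/W.
T_interface = T_in − Q·ΣR_partial = 61.7 °C − (30.11)(0.8769) = 35.3 °C

T = 35.3 °C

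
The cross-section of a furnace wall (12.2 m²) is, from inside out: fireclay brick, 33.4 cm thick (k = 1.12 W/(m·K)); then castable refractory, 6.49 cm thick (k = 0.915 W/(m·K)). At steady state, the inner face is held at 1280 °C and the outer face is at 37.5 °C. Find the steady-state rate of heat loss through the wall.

Q = 41.1 kW

Treat each layer as a resistance in series:
  R_fireclay brick = L/(kA) = 0.334/(1.12·12.2) = 0.02444 K/W
  R_castable refractory = L/(kA) = 0.0649/(0.915·12.2) = 0.005814 K/W
ΣR = 0.02444 + 0.005814 = 0.03025 K/W
Q = ΔT/ΣR = (1280 °C − 37.5 °C)/0.03025 = 41100 W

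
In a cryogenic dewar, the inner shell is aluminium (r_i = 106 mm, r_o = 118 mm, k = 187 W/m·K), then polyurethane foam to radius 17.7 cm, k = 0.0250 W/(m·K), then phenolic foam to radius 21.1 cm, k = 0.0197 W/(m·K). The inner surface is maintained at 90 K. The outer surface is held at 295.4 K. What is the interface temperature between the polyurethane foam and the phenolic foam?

T = 235.8 K

Treat each layer as a resistance in series:
  R_aluminium = (1/0.106 − 1/0.118)/(4πk) = 0.9594/(4π·187) = 4.083×10^-4 K/W
  R_polyurethane foam = (1/0.118 − 1/0.177)/(4πk) = 2.825/(4π·0.0250) = 8.992 K/W
  R_phenolic foam = (1/0.177 − 1/0.211)/(4πk) = 0.9104/(4π·0.0197) = 3.677 K/W
ΣR = 4.083×10^-4 + 8.992 + 3.677 = 12.67 K/W
Q = ΔT/ΣR = (90 K − 295.4 K)/12.67 = -16.21 W
From the inner boundary to the polyurethane foam/phenolic foam interface, ΣR_partial = 8.992 K/W.
T_interface = T_in − Q·ΣR_partial = 90 K − (-16.21)(8.992) = 235.8 K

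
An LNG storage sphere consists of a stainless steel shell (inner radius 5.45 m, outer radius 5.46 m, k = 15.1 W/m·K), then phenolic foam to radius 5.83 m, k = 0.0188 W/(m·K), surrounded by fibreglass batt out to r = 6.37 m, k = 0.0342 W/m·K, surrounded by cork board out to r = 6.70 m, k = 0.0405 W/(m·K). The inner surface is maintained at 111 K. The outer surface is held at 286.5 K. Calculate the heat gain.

Treat each layer as a resistance in series:
  R_stainless steel = (1/5.45 − 1/5.46)/(4πk) = 3.361×10^-4/(4π·15.1) = 1.771×10^-6 K/W
  R_phenolic foam = (1/5.46 − 1/5.83)/(4πk) = 0.01162/(4π·0.0188) = 0.04920 K/W
  R_fibreglass batt = (1/5.83 − 1/6.37)/(4πk) = 0.01454/(4π·0.0342) = 0.03383 K/W
  R_cork board = (1/6.37 − 1/6.70)/(4πk) = 0.007732/(4π·0.0405) = 0.01519 K/W
ΣR = 1.771×10^-6 + 0.04920 + 0.03383 + 0.01519 = 0.09822 K/W
Q = ΔT/ΣR = (111 K − 286.5 K)/0.09822 = -1790 W
(Negative Q ⇒ heat flows inward; heat gain = 1790 W.)

Q = 1790 W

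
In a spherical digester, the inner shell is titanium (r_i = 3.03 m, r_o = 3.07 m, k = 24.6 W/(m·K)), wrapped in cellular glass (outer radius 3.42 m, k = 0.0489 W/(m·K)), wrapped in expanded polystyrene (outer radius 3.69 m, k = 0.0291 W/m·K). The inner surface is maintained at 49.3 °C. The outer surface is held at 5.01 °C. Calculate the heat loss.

Resistance network (inner→outer):
  R_titanium = (1/3.03 − 1/3.07)/(4πk) = 0.004300/(4π·24.6) = 1.391×10^-5 K/W
  R_cellular glass = (1/3.07 − 1/3.42)/(4πk) = 0.03334/(4π·0.0489) = 0.05425 K/W
  R_expanded polystyrene = (1/3.42 − 1/3.69)/(4πk) = 0.02139/(4π·0.0291) = 0.05851 K/W
ΣR = 1.391×10^-5 + 0.05425 + 0.05851 = 0.1128 K/W
Q = ΔT/ΣR = (49.3 °C − 5.01 °C)/0.1128 = 393 W

Q = 393 W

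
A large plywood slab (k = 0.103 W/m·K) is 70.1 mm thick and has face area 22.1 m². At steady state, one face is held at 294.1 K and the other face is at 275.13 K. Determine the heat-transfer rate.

Q = 616 W

Q = kA·ΔT/L = 0.103 × 22.1 × |294.1 K − 275.13 K| / 0.0701 = 616 W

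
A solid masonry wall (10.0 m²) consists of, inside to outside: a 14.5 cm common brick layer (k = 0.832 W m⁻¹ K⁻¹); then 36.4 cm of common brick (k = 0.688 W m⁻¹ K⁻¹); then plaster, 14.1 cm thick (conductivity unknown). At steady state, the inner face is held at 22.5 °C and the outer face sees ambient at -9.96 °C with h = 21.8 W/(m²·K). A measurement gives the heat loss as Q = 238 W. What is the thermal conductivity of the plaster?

ΣR = ΔT/Q = |22.5 − -9.96|/238 = 0.1364 K/W
Known resistances:
  R_common brick = L/(kA) = 0.145/(0.832·10.0) = 0.01743 K/W
  R_common brick = L/(kA) = 0.364/(0.688·10.0) = 0.05291 K/W
  R_conv,out = 1/(hA) = 1/(21.8·10.0) = 0.004587 K/W
R_plaster = ΣR − ΣR_known = 0.1364 − 0.07493 = 0.06147 K/W
L/(kA) = 0.06147 ⇒ k = 0.141/(0.06147·10.0) = 0.229 W/m·K

k = 0.229 W/m·K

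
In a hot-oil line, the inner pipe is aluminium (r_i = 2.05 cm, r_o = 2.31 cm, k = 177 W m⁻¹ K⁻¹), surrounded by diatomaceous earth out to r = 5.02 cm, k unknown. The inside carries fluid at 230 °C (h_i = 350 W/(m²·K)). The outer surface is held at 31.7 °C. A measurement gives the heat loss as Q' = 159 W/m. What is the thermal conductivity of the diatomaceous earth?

k = 0.101 W/m·K

ΣR = ΔT/Q' = |230 − 31.7|/159 = 1.247 m·K/W
Known resistances:
  R'_conv,in = 1/(2πr h) = 1/(2π·0.0205·350) = 0.02218 m·K/W
  R'_aluminium = ln(0.0231/0.0205)/(2πk) = 0.1194/(2π·177) = 1.074×10^-4 m·K/W
R_diatomaceous earth = ΣR − ΣR_known = 1.247 − 0.02229 = 1.225 m·K/W
ln(r₂/r₁)/(2πk) = 1.225 ⇒ k = 0.7762/(2π·1.225) = 0.101 W/m·K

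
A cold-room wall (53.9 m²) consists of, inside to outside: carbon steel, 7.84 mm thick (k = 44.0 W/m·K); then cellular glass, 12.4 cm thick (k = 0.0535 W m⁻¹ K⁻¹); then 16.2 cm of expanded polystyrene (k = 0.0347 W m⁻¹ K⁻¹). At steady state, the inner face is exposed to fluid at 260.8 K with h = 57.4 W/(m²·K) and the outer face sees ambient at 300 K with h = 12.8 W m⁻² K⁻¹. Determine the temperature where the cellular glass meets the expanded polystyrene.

T = 273.73 K

Treat each layer as a resistance in series:
  R_conv,in = 1/(hA) = 1/(57.4·53.9) = 3.232×10^-4 K/W
  R_carbon steel = L/(kA) = 0.00784/(44.0·53.9) = 3.306×10^-6 K/W
  R_cellular glass = L/(kA) = 0.124/(0.0535·53.9) = 0.04300 K/W
  R_expanded polystyrene = L/(kA) = 0.162/(0.0347·53.9) = 0.08662 K/W
  R_conv,out = 1/(hA) = 1/(12.8·53.9) = 0.001449 K/W
ΣR = 3.232×10^-4 + 3.306×10^-6 + 0.04300 + 0.08662 + 0.001449 = 0.1314 K/W
Q = ΔT/ΣR = (260.8 K − 300 K)/0.1314 = -298.3 W
From the inner boundary to the cellular glass/expanded polystyrene interface, ΣR_partial = 0.04333 K/W.
T_interface = T_in − Q·ΣR_partial = 260.8 K − (-298.3)(0.04333) = 273.73 K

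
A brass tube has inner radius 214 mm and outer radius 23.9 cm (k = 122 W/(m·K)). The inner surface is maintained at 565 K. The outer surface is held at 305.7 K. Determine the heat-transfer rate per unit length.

Q' = 2πk·ΔT/ln(r₂/r₁) = 2π × 122 × 259.3 / ln(0.239/0.214) = 1.80×10^6 W/m

Q' = 1.80×10^6 W/m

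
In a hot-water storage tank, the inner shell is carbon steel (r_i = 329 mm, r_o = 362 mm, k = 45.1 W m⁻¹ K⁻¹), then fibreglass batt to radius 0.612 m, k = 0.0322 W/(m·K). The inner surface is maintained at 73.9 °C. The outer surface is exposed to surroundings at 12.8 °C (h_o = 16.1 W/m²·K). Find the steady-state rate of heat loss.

Series thermal resistances, inner to outer:
  R_carbon steel = (1/0.329 − 1/0.362)/(4πk) = 0.2771/(4π·45.1) = 4.889×10^-4 K/W
  R_fibreglass batt = (1/0.362 − 1/0.612)/(4πk) = 1.128/(4π·0.0322) = 2.789 K/W
  R_conv,out = 1/(4πr²h) = 1/(4π·0.612²·16.1) = 0.01320 K/W
ΣR = 4.889×10^-4 + 2.789 + 0.01320 = 2.803 K/W
Q = ΔT/ΣR = (73.9 °C − 12.8 °C)/2.803 = 21.8 W

Q = 21.8 W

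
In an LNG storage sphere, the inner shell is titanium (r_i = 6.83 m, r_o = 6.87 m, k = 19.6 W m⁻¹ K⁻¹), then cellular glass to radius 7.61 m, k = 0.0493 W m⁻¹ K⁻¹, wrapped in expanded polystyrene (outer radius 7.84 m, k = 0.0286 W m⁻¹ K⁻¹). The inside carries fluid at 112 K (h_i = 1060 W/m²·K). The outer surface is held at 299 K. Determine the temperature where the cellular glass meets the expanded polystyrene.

Treat each layer as a resistance in series:
  R_conv,in = 1/(4πr²h) = 1/(4π·6.83²·1060) = 1.609×10^-6 K/W
  R_titanium = (1/6.83 − 1/6.87)/(4πk) = 8.525×10^-4/(4π·19.6) = 3.461×10^-6 K/W
  R_cellular glass = (1/6.87 − 1/7.61)/(4πk) = 0.01415/(4π·0.0493) = 0.02285 K/W
  R_expanded polystyrene = (1/7.61 − 1/7.84)/(4πk) = 0.003855/(4π·0.0286) = 0.01073 K/W
ΣR = 1.609×10^-6 + 3.461×10^-6 + 0.02285 + 0.01073 = 0.03359 K/W
Q = ΔT/ΣR = (112 K − 299 K)/0.03359 = -5567 W
From the inner boundary to the cellular glass/expanded polystyrene interface, ΣR_partial = 0.02286 K/W.
T_interface = T_in − Q·ΣR_partial = 112 K − (-5567)(0.02286) = 239.3 K

T = 239.3 K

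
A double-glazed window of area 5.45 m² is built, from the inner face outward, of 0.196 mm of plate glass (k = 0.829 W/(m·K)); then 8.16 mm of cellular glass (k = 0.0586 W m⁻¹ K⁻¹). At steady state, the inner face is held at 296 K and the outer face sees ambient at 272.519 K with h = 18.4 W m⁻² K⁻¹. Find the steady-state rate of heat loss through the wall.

Series thermal resistances, inner to outer:
  R_plate glass = L/(kA) = 1.96×10^-4/(0.829·5.45) = 4.338×10^-5 K/W
  R_cellular glass = L/(kA) = 0.00816/(0.0586·5.45) = 0.02555 K/W
  R_conv,out = 1/(hA) = 1/(18.4·5.45) = 0.009972 K/W
ΣR = 4.338×10^-5 + 0.02555 + 0.009972 = 0.03557 K/W
Q = ΔT/ΣR = (296 K − 272.519 K)/0.03557 = 660 W

Q = 660 W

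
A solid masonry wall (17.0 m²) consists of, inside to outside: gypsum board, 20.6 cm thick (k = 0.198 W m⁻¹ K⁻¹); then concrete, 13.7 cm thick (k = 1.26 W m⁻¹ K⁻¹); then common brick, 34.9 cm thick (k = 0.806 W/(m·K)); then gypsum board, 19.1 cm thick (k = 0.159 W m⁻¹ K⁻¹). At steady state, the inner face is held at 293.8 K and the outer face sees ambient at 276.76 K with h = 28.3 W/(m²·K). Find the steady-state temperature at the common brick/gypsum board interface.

Resistance network (inner→outer):
  R_gypsum board = L/(kA) = 0.206/(0.198·17.0) = 0.06120 K/W
  R_concrete = L/(kA) = 0.137/(1.26·17.0) = 0.006396 K/W
  R_common brick = L/(kA) = 0.349/(0.806·17.0) = 0.02547 K/W
  R_gypsum board = L/(kA) = 0.191/(0.159·17.0) = 0.07066 K/W
  R_conv,out = 1/(hA) = 1/(28.3·17.0) = 0.002079 K/W
ΣR = 0.06120 + 0.006396 + 0.02547 + 0.07066 + 0.002079 = 0.1658 K/W
Q = ΔT/ΣR = (293.8 K − 276.76 K)/0.1658 = 102.8 W
From the inner boundary to the common brick/gypsum board interface, ΣR_partial = 0.09307 K/W.
T_interface = T_in − Q·ΣR_partial = 293.8 K − (102.8)(0.09307) = 284.2 K

T = 284.2 K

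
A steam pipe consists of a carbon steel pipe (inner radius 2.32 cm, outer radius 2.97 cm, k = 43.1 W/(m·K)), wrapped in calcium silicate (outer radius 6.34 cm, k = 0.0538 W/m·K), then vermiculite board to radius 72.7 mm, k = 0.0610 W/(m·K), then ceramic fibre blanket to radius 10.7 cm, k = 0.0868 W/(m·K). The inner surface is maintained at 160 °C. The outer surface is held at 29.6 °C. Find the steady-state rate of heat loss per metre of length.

Resistance network (inner→outer):
  R'_carbon steel = ln(0.0297/0.0232)/(2πk) = 0.2470/(2π·43.1) = 9.121×10^-4 m·K/W
  R'_calcium silicate = ln(0.0634/0.0297)/(2πk) = 0.7583/(2π·0.0538) = 2.243 m·K/W
  R'_vermiculite board = ln(0.0727/0.0634)/(2πk) = 0.1369/(2π·0.0610) = 0.3571 m·K/W
  R'_ceramic fibre blanket = ln(0.107/0.0727)/(2πk) = 0.3865/(2π·0.0868) = 0.7087 m·K/W
ΣR = 9.121×10^-4 + 2.243 + 0.3571 + 0.7087 = 3.310 m·K/W
Q' = ΔT/ΣR = (160 °C − 29.6 °C)/3.310 = 39.4 W/m

Q' = 39.4 W/m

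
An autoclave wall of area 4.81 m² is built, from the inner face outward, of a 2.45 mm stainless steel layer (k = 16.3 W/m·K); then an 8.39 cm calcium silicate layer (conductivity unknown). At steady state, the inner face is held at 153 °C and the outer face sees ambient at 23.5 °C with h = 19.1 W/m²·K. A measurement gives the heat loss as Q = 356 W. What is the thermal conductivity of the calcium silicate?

k = 0.0494 W/m·K

ΣR = ΔT/Q = |153 − 23.5|/356 = 0.3638 K/W
Known resistances:
  R_stainless steel = L/(kA) = 0.00245/(16.3·4.81) = 3.125×10^-5 K/W
  R_conv,out = 1/(hA) = 1/(19.1·4.81) = 0.01088 K/W
R_calcium silicate = ΣR − ΣR_known = 0.3638 − 0.01091 = 0.3529 K/W
L/(kA) = 0.3529 ⇒ k = 0.0839/(0.3529·4.81) = 0.0494 W/m·K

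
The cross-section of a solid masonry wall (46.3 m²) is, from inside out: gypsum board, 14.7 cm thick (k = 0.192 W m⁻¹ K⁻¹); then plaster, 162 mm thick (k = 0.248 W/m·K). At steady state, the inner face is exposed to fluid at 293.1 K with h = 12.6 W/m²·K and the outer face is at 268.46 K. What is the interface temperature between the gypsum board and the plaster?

Treat each layer as a resistance in series:
  R_conv,in = 1/(hA) = 1/(12.6·46.3) = 0.001714 K/W
  R_gypsum board = L/(kA) = 0.147/(0.192·46.3) = 0.01654 K/W
  R_plaster = L/(kA) = 0.162/(0.248·46.3) = 0.01411 K/W
ΣR = 0.001714 + 0.01654 + 0.01411 = 0.03236 K/W
Q = ΔT/ΣR = (293.1 K − 268.46 K)/0.03236 = 761.4 W
From the inner boundary to the gypsum board/plaster interface, ΣR_partial = 0.01825 K/W.
T_interface = T_in − Q·ΣR_partial = 293.1 K − (761.4)(0.01825) = 279.20 K

T = 279.20 K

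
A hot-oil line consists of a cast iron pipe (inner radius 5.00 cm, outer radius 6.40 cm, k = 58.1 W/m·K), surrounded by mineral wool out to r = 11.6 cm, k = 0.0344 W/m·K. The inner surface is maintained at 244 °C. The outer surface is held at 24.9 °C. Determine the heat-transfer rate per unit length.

Series thermal resistances, inner to outer:
  R'_cast iron = ln(0.0640/0.0500)/(2πk) = 0.2469/(2π·58.1) = 6.762×10^-4 m·K/W
  R'_mineral wool = ln(0.116/0.0640)/(2πk) = 0.5947/(2π·0.0344) = 2.751 m·K/W
ΣR = 6.762×10^-4 + 2.751 = 2.752 m·K/W
Q' = ΔT/ΣR = (244 °C − 24.9 °C)/2.752 = 79.6 W/m

Q' = 79.6 W/m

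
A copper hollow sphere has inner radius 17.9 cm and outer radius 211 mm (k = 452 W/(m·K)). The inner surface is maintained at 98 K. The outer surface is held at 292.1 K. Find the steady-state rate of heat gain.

Q = 1300 kW

Q = 4πk·ΔT/(1/r₁ − 1/r₂) = 4π × 452 × 194.1 / (1/0.179 − 1/0.211) = 1.30×10^6 W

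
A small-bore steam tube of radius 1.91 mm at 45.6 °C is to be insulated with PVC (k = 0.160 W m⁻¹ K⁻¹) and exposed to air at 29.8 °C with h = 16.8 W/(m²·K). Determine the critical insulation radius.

r_cr = 0.952 cm

For a cylinder, r_cr = k_ins/h = 0.160/16.8 = 0.00952 m = 0.952 cm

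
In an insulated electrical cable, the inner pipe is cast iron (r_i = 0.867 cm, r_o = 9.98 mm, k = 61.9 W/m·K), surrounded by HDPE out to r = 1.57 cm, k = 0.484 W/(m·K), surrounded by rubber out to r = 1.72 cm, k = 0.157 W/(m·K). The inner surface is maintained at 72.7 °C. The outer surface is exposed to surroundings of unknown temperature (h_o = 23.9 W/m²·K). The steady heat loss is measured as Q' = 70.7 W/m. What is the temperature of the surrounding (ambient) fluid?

Sum the resistances:
  R'_cast iron = ln(0.00998/0.00867)/(2πk) = 0.1407/(2π·61.9) = 3.618×10^-4 m·K/W
  R'_HDPE = ln(0.0157/0.00998)/(2πk) = 0.4531/(2π·0.484) = 0.1490 m·K/W
  R'_rubber = ln(0.0172/0.0157)/(2πk) = 0.09125/(2π·0.157) = 0.09250 m·K/W
  R'_conv,out = 1/(2πr h) = 1/(2π·0.0172·23.9) = 0.3872 m·K/W
ΣR = 0.6290 m·K/W
ΔT = Q'·ΣR = 70.7 × 0.6290 = 44.47 K
Heat flows outward, so T_out = T_in − ΔT = 72.7 − 44.47 = 28.2 °C

T_out = 28.2 °C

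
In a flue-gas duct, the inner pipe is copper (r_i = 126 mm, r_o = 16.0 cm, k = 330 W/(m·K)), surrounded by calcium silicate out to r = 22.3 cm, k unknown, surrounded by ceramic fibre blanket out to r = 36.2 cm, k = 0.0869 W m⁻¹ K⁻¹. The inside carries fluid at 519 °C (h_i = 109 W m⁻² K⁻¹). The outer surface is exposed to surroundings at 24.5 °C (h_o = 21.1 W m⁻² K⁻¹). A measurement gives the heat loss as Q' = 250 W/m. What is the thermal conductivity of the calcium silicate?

k = 0.0499 W/m·K

ΣR = ΔT/Q' = |519 − 24.5|/250 = 1.978 m·K/W
Known resistances:
  R'_conv,in = 1/(2πr h) = 1/(2π·0.126·109) = 0.01159 m·K/W
  R'_copper = ln(0.160/0.126)/(2πk) = 0.2389/(2π·330) = 1.152×10^-4 m·K/W
  R'_ceramic fibre blanket = ln(0.362/0.223)/(2πk) = 0.4845/(2π·0.0869) = 0.8873 m·K/W
  R'_conv,out = 1/(2πr h) = 1/(2π·0.362·21.1) = 0.02084 m·K/W
R_calcium silicate = ΣR − ΣR_known = 1.978 − 0.9198 = 1.058 m·K/W
ln(r₂/r₁)/(2πk) = 1.058 ⇒ k = 0.3320/(2π·1.058) = 0.0499 W/m·K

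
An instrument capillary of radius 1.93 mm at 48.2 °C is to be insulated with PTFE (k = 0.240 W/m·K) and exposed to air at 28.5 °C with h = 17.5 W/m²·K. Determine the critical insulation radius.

r_cr = 1.37 cm

For a cylinder, r_cr = k_ins/h = 0.240/17.5 = 0.0137 m = 1.37 cm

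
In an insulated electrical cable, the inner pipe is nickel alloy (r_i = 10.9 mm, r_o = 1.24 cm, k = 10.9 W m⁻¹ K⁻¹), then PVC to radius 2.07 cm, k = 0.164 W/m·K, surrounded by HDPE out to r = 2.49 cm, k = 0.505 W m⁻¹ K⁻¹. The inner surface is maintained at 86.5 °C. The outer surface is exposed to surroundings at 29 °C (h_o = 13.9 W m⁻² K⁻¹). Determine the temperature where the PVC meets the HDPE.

T = 58.3 °C

Treat each layer as a resistance in series:
  R'_nickel alloy = ln(0.0124/0.0109)/(2πk) = 0.1289/(2π·10.9) = 0.001883 m·K/W
  R'_PVC = ln(0.0207/0.0124)/(2πk) = 0.5124/(2π·0.164) = 0.4973 m·K/W
  R'_HDPE = ln(0.0249/0.0207)/(2πk) = 0.1847/(2π·0.505) = 0.05822 m·K/W
  R'_conv,out = 1/(2πr h) = 1/(2π·0.0249·13.9) = 0.4598 m·K/W
ΣR = 0.001883 + 0.4973 + 0.05822 + 0.4598 = 1.017 m·K/W
Q' = ΔT/ΣR = (86.5 °C − 29 °C)/1.017 = 56.54 W/m
From the inner boundary to the PVC/HDPE interface, ΣR_partial = 0.4992 m·K/W.
T_interface = T_in − Q'·ΣR_partial = 86.5 °C − (56.54)(0.4992) = 58.3 °C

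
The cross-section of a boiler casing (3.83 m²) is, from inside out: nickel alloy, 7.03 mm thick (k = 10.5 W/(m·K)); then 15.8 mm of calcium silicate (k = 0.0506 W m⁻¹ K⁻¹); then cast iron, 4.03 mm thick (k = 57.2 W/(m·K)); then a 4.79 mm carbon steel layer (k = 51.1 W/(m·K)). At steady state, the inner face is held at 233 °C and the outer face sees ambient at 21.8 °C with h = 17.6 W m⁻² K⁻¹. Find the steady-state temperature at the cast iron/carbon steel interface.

T = 54.3 °C

Treat each layer as a resistance in series:
  R_nickel alloy = L/(kA) = 0.00703/(10.5·3.83) = 1.748×10^-4 K/W
  R_calcium silicate = L/(kA) = 0.0158/(0.0506·3.83) = 0.08153 K/W
  R_cast iron = L/(kA) = 0.00403/(57.2·3.83) = 1.840×10^-5 K/W
  R_carbon steel = L/(kA) = 0.00479/(51.1·3.83) = 2.447×10^-5 K/W
  R_conv,out = 1/(hA) = 1/(17.6·3.83) = 0.01484 K/W
ΣR = 1.748×10^-4 + 0.08153 + 1.840×10^-5 + 2.447×10^-5 + 0.01484 = 0.09659 K/W
Q = ΔT/ΣR = (233 °C − 21.8 °C)/0.09659 = 2187 W
From the inner boundary to the cast iron/carbon steel interface, ΣR_partial = 0.08172 K/W.
T_interface = T_in − Q·ΣR_partial = 233 °C − (2187)(0.08172) = 54.3 °C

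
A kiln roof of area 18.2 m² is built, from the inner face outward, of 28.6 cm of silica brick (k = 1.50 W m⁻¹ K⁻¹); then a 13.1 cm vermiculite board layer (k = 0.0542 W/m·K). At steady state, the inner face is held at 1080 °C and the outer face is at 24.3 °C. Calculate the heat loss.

Q = 7.37 kW

Resistance network (inner→outer):
  R_silica brick = L/(kA) = 0.286/(1.50·18.2) = 0.01048 K/W
  R_vermiculite board = L/(kA) = 0.131/(0.0542·18.2) = 0.1328 K/W
ΣR = 0.01048 + 0.1328 = 0.1433 K/W
Q = ΔT/ΣR = (1080 °C − 24.3 °C)/0.1433 = 7370 W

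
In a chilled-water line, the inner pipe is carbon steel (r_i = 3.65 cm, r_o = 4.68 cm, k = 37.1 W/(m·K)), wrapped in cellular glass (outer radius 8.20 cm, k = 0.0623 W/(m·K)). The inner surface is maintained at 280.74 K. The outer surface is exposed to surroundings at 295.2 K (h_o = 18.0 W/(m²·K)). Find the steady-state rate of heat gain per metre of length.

Q' = 9.38 W/m

Series thermal resistances, inner to outer:
  R'_carbon steel = ln(0.0468/0.0365)/(2πk) = 0.2486/(2π·37.1) = 0.001066 m·K/W
  R'_cellular glass = ln(0.0820/0.0468)/(2πk) = 0.5608/(2π·0.0623) = 1.433 m·K/W
  R'_conv,out = 1/(2πr h) = 1/(2π·0.0820·18.0) = 0.1078 m·K/W
ΣR = 0.001066 + 1.433 + 0.1078 = 1.542 m·K/W
Q' = ΔT/ΣR = (280.74 K − 295.2 K)/1.542 = -9.38 W/m
(Negative Q' ⇒ heat flows inward; heat gain = 9.38 W/m.)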